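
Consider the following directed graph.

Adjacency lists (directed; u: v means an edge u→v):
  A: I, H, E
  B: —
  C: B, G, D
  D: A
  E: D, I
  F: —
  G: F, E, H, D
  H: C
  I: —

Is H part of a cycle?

Yes

H is on a cycle iff H can reach itself via ≥1 edge.
H → C → G → H — yes.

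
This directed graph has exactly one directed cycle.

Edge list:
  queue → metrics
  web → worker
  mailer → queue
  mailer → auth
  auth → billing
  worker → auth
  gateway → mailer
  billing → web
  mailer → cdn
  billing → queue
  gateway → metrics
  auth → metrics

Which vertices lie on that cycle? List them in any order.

web, auth, worker, billing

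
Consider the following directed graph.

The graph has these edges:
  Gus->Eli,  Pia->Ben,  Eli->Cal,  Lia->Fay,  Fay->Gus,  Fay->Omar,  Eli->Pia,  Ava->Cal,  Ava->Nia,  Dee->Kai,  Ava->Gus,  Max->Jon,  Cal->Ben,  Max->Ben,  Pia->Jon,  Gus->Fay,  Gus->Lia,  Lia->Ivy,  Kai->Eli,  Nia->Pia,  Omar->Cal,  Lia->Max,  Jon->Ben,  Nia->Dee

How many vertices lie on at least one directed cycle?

3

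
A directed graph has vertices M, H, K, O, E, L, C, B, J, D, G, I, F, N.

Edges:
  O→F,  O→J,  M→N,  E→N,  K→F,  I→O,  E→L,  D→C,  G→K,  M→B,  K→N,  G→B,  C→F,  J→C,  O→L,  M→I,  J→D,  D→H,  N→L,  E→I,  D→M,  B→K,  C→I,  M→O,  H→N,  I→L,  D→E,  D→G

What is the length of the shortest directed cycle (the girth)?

4

For each vertex v, BFS finds the shortest path from v back to v.
The shortest such closed walk is D → M → O → J → D, length 4.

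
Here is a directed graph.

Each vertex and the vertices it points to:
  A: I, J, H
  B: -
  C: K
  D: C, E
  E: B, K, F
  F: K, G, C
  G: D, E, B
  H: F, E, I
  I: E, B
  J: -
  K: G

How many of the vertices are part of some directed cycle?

6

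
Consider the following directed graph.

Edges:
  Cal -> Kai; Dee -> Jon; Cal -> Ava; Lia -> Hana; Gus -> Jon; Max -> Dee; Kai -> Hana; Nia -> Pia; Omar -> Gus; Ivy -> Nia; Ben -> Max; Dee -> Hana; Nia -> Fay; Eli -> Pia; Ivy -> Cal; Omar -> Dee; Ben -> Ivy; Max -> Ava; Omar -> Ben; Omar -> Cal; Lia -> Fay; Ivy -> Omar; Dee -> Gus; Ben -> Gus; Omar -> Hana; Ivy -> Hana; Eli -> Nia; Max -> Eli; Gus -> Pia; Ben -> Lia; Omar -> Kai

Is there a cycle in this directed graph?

DFS with white/gray/black marking, starting from Omar:
Omar gray
  Cal gray
    Ava gray
    Ava black
    Kai gray
      Hana gray
      Hana black
    Kai black
  Cal black
  Omar→Hana: Hana black — skip
  Dee gray
    Gus gray
      Jon gray
      Jon black
      Pia gray
      Pia black
    Gus black
    Dee→Hana: Hana black — skip
    Dee→Jon: Jon black — skip
  Dee black
  Ben gray
    Ivy gray
      Ivy→Omar: Omar is gray → back edge
Back edge found, so a cycle exists: Omar → Ben → Ivy → Omar.

Yes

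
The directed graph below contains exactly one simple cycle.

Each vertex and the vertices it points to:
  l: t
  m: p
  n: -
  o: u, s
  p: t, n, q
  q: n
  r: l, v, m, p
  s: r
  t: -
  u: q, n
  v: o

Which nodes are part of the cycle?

DFS with gray/black marking from r:
r gray
  l gray
    t gray
    t black
  l black
  v gray
    o gray
      u gray
        q gray
          n gray
          n black
        q black
        u→n: n black — skip
      u black
      s gray
        s→r: r is gray → back edge
Back edge closes the cycle r → v → o → s → r; its vertices are {o, r, s, v}.

o, r, s, v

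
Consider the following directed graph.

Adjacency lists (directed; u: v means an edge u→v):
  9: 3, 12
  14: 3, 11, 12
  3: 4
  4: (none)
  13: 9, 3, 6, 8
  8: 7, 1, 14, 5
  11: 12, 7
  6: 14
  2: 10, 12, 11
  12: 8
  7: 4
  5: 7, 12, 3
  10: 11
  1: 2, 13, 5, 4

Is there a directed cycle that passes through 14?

14 is on a cycle iff 14 can reach itself via ≥1 edge.
14 → 12 → 8 → 14 — yes.

Yes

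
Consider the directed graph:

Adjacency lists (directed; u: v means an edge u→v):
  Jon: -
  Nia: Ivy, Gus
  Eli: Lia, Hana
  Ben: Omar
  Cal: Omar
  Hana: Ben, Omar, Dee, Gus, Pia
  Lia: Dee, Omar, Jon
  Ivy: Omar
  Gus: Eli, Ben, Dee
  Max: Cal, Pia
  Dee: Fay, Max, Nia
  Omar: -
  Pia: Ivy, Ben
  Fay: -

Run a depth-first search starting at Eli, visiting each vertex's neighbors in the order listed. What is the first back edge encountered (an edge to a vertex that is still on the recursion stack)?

Gus→Eli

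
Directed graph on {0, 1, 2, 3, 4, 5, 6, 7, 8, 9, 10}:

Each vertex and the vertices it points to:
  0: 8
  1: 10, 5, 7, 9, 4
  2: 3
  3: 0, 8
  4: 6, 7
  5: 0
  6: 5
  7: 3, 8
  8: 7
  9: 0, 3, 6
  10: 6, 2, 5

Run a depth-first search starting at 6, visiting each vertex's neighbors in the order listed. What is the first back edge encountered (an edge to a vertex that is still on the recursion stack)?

DFS from 6 (visiting each vertex's neighbors in the order listed); mark gray on enter, black on exit:
6 gray
  5 gray
    0 gray
      8 gray
        7 gray
          3 gray
            3→0: 0 is gray → back edge
First back edge: 3 → 0.

3->0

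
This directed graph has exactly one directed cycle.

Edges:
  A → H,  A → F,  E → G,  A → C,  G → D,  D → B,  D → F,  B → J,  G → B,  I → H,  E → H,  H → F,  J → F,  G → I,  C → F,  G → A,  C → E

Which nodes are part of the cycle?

A, C, E, G

DFS with gray/black marking from G:
G gray
  D gray
    B gray
      J gray
        F gray
        F black
      J black
    B black
    D→F: F black — skip
  D black
  I gray
    H gray
      H→F: F black — skip
    H black
  I black
  A gray
    A→F: F black — skip
    C gray
      E gray
        E→G: G is gray → back edge
Back edge closes the cycle G → A → C → E → G; its vertices are {A, C, E, G}.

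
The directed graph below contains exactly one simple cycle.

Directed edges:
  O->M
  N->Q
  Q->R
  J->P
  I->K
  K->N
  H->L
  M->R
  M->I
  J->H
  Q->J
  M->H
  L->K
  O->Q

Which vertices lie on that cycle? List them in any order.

DFS with gray/black marking from Q:
Q gray
  R gray
  R black
  J gray
    P gray
    P black
    H gray
      L gray
        K gray
          N gray
            N→Q: Q is gray → back edge
Back edge closes the cycle Q → J → H → L → K → N → Q; its vertices are {H, J, K, L, N, Q}.

H, J, K, L, N, Q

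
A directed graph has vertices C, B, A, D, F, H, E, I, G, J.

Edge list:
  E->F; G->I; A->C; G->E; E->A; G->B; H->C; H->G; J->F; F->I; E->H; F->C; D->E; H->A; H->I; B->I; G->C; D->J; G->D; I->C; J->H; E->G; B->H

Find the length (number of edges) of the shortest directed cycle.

2

For each vertex v, BFS finds the shortest path from v back to v.
The shortest such closed walk is G → E → G, length 2.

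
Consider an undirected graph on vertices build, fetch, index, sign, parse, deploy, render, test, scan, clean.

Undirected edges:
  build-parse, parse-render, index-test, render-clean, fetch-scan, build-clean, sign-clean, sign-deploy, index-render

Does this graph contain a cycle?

Yes

DFS, tracking each vertex's parent; an edge to a visited non-parent vertex closes a cycle.
Start from render:
visit render (parent –)
  visit clean (parent render)
    visit build (parent clean)
      visit parse (parent build)
        parse–build: parent, skip
        parse–render: render visited and ≠ parent → cycle
Cycle: render – clean – build – parse – render.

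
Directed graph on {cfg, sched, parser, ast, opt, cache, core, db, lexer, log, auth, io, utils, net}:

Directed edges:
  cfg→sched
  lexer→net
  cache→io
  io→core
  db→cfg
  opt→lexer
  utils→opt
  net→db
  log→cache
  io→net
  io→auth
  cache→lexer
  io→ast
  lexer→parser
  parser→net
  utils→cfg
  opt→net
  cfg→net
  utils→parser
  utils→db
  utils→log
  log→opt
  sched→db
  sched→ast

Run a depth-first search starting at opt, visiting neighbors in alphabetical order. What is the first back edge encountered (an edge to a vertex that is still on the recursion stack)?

cfg->net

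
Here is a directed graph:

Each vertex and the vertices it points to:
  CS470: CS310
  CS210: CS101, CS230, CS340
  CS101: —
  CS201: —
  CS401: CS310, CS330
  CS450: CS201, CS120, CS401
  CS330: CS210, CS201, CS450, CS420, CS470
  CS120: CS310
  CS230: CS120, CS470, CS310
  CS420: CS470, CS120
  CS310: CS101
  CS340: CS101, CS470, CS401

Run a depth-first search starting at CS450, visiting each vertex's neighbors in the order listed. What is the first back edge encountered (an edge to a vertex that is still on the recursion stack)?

DFS from CS450 (visiting each vertex's neighbors in the order listed); mark gray on enter, black on exit:
CS450 gray
  CS201 gray
  CS201 black
  CS120 gray
    CS310 gray
      CS101 gray
      CS101 black
    CS310 black
  CS120 black
  CS401 gray
    CS401→CS310: CS310 black — skip
    CS330 gray
      CS210 gray
        CS210→CS101: CS101 black — skip
        CS230 gray
          CS230→CS120: CS120 black — skip
          CS470 gray
            CS470→CS310: CS310 black — skip
          CS470 black
          CS230→CS310: CS310 black — skip
        CS230 black
        CS340 gray
          CS340→CS101: CS101 black — skip
          CS340→CS470: CS470 black — skip
          CS340→CS401: CS401 is gray → back edge
First back edge: CS340 → CS401.

CS340→CS401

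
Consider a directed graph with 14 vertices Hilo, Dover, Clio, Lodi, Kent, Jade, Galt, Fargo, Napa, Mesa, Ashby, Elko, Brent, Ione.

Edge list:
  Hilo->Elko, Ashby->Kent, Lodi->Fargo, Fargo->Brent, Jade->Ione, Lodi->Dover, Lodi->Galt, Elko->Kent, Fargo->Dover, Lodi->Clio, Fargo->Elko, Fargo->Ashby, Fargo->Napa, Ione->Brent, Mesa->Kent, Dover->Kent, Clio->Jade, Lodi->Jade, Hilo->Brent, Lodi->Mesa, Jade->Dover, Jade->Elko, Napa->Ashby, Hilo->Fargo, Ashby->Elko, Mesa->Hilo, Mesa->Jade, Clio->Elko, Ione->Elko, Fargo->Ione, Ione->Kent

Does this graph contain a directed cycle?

DFS with white/gray/black marking, starting from Fargo:
Fargo gray
  Brent gray
  Brent black
  Dover gray
    Kent gray
    Kent black
  Dover black
  Napa gray
    Ashby gray
      Elko gray
        Elko→Kent: Kent black — skip
      Elko black
      Ashby→Kent: Kent black — skip
    Ashby black
  Napa black
  Fargo→Ashby: Ashby black — skip
  Ione gray
    Ione→Kent: Kent black — skip
    Ione→Elko: Elko black — skip
    Ione→Brent: Brent black — skip
  Ione black
  Fargo→Elko: Elko black — skip
Fargo black
Hilo gray
  Hilo→Elko: Elko black — skip
  Hilo→Fargo: Fargo black — skip
  Hilo→Brent: Brent black — skip
Hilo black
Clio gray
  Jade gray
    Jade→Elko: Elko black — skip
    Jade→Dover: Dover black — skip
    Jade→Ione: Ione black — skip
  Jade black
  Clio→Elko: Elko black — skip
Clio black
Lodi gray
  Lodi→Dover: Dover black — skip
  Lodi→Clio: Clio black — skip
  Mesa gray
    Mesa→Kent: Kent black — skip
    Mesa→Hilo: Hilo black — skip
    Mesa→Jade: Jade black — skip
  Mesa black
  Galt gray
  Galt black
  Lodi→Fargo: Fargo black — skip
  Lodi→Jade: Jade black — skip
Lodi black
Every edge goes to a white or black vertex — no back edge, so the graph is acyclic.

No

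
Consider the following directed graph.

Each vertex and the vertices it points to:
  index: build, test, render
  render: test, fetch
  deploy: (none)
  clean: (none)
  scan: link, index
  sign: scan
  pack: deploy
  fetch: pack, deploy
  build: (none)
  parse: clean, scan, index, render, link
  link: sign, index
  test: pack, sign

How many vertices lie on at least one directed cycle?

A vertex is on a directed cycle iff it belongs to a strongly connected component of size ≥ 2 (or has a self-loop).
The vertices on cycles are {link, scan, sign, test, index, render} — 6 in total.

6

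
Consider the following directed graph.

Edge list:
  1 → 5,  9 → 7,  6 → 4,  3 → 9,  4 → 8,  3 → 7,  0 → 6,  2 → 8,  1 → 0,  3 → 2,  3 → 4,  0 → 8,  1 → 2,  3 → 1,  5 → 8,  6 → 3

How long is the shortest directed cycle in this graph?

4

For each vertex v, BFS finds the shortest path from v back to v.
The shortest such closed walk is 6 → 3 → 1 → 0 → 6, length 4.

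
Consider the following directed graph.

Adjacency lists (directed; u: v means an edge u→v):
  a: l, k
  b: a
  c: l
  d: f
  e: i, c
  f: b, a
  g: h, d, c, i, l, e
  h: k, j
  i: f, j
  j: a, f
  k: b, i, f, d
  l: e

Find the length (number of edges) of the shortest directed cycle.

3

For each vertex v, BFS finds the shortest path from v back to v.
The shortest such closed walk is c → l → e → c, length 3.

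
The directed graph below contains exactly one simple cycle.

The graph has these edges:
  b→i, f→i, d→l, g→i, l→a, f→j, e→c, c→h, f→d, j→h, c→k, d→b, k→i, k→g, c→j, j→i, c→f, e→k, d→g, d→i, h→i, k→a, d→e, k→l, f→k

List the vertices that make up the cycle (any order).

c, d, e, f

DFS with gray/black marking from e:
e gray
  k gray
    a gray
    a black
    i gray
    i black
    g gray
      g→i: i black — skip
    g black
    l gray
      l→a: a black — skip
    l black
  k black
  c gray
    f gray
      d gray
        d→g: g black — skip
        d→i: i black — skip
        b gray
          b→i: i black — skip
        b black
        d→l: l black — skip
        d→e: e is gray → back edge
Back edge closes the cycle e → c → f → d → e; its vertices are {c, d, e, f}.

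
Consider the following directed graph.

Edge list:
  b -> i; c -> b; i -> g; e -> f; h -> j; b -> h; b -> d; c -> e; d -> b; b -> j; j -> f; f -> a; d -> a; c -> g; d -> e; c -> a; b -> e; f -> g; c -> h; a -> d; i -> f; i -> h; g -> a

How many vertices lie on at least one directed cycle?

A vertex is on a directed cycle iff it belongs to a strongly connected component of size ≥ 2 (or has a self-loop).
The vertices on cycles are {a, b, d, e, f, g, h, i, j} — 9 in total.

9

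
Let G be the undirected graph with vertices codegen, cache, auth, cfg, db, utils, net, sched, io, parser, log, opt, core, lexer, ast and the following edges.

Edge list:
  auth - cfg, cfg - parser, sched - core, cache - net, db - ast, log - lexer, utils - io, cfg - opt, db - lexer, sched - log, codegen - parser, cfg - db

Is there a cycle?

No

DFS, tracking each vertex's parent; an edge to a visited non-parent vertex closes a cycle.
Start from cache:
visit cache (parent –)
  visit net (parent cache)
    net–cache: parent, skip
visit codegen (parent –)
  visit parser (parent codegen)
    visit cfg (parent parser)
      visit db (parent cfg)
        visit ast (parent db)
          ast–db: parent, skip
        db–cfg: parent, skip
        visit lexer (parent db)
          lexer–db: parent, skip
          visit log (parent lexer)
            log–lexer: parent, skip
            visit sched (parent log)
              visit core (parent sched)
                core–sched: parent, skip
              sched–log: parent, skip
      visit opt (parent cfg)
        opt–cfg: parent, skip
      cfg–parser: parent, skip
      visit auth (parent cfg)
        auth–cfg: parent, skip
    parser–codegen: parent, skip
visit utils (parent –)
  visit io (parent utils)
    io–utils: parent, skip
No non-parent visited neighbor found — the graph is a forest.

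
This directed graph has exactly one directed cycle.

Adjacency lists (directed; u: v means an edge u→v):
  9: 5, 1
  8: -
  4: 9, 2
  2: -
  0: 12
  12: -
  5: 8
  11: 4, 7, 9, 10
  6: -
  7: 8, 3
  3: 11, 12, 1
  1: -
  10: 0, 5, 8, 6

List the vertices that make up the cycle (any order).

3, 7, 11

DFS with gray/black marking from 11:
11 gray
  4 gray
    9 gray
      5 gray
        8 gray
        8 black
      5 black
      1 gray
      1 black
    9 black
    2 gray
    2 black
  4 black
  7 gray
    7→8: 8 black — skip
    3 gray
      3→11: 11 is gray → back edge
Back edge closes the cycle 11 → 7 → 3 → 11; its vertices are {3, 7, 11}.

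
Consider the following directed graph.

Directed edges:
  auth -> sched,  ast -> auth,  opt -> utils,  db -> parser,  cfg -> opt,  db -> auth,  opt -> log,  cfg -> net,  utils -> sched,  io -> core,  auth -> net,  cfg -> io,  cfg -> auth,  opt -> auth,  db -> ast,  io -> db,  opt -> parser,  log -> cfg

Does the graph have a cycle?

DFS with white/gray/black marking, starting from net:
net gray
net black
utils gray
  sched gray
  sched black
utils black
db gray
  parser gray
  parser black
  ast gray
    auth gray
      auth→sched: sched black — skip
      auth→net: net black — skip
    auth black
  ast black
  db→auth: auth black — skip
db black
log gray
  cfg gray
    opt gray
      opt→log: log is gray → back edge
Back edge found, so a cycle exists: log → cfg → opt → log.

Yes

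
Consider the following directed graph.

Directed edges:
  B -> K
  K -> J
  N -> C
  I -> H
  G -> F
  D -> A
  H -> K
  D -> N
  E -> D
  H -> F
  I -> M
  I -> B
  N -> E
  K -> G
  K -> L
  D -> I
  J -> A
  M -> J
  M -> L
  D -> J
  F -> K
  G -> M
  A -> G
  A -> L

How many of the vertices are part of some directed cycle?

9

A vertex is on a directed cycle iff it belongs to a strongly connected component of size ≥ 2 (or has a self-loop).
The vertices on cycles are {A, D, E, F, G, J, K, M, N} — 9 in total.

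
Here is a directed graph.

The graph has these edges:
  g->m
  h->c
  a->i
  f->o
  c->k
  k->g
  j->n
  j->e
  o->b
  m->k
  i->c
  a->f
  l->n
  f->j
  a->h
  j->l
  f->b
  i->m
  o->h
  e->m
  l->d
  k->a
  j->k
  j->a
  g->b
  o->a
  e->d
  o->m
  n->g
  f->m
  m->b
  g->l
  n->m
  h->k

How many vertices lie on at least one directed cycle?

A vertex is on a directed cycle iff it belongs to a strongly connected component of size ≥ 2 (or has a self-loop).
The vertices on cycles are {a, c, e, f, g, h, i, j, k, l, m, n, o} — 13 in total.

13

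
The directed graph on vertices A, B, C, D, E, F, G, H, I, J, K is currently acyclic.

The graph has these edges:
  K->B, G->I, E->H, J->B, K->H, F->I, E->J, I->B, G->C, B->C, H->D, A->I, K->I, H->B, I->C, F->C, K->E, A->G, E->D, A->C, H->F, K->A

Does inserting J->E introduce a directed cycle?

Adding J→E creates a cycle iff E can already reach J.
Path from E: E → J.
So E → … → J → E is a cycle.

Yes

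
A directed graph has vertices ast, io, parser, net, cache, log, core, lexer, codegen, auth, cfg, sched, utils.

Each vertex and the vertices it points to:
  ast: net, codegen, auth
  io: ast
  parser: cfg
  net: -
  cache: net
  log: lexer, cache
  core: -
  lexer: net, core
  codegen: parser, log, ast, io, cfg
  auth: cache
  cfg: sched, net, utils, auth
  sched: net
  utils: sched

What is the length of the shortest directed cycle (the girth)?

For each vertex v, BFS finds the shortest path from v back to v.
The shortest such closed walk is codegen → ast → codegen, length 2.

2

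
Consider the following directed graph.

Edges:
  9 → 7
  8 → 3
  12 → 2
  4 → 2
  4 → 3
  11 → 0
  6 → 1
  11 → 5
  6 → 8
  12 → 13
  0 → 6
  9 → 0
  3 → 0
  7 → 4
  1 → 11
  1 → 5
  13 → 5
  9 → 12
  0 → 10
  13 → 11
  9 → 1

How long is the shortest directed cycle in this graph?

4

For each vertex v, BFS finds the shortest path from v back to v.
The shortest such closed walk is 0 → 6 → 1 → 11 → 0, length 4.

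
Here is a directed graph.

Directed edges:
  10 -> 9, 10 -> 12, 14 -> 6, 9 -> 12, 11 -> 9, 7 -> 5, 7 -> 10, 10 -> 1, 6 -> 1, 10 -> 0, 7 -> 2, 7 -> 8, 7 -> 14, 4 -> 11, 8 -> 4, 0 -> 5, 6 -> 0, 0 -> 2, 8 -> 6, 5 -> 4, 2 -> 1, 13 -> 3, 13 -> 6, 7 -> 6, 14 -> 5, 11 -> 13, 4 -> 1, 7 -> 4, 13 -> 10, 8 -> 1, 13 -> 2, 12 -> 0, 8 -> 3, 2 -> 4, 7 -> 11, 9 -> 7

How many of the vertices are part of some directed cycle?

13

A vertex is on a directed cycle iff it belongs to a strongly connected component of size ≥ 2 (or has a self-loop).
The vertices on cycles are {0, 2, 4, 5, 6, 7, 8, 9, 10, 11, 12, 13, 14} — 13 in total.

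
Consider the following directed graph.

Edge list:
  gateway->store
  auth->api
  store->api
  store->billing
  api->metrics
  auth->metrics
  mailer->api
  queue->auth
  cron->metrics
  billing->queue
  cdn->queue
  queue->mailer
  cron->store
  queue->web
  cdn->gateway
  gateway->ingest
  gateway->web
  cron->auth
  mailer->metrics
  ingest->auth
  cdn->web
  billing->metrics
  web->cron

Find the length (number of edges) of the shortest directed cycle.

For each vertex v, BFS finds the shortest path from v back to v.
The shortest such closed walk is queue → web → cron → store → billing → queue, length 5.

5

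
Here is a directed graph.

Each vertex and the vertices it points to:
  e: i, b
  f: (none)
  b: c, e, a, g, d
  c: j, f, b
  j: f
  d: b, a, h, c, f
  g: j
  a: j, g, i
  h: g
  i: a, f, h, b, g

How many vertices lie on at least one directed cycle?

6

A vertex is on a directed cycle iff it belongs to a strongly connected component of size ≥ 2 (or has a self-loop).
The vertices on cycles are {a, b, c, d, e, i} — 6 in total.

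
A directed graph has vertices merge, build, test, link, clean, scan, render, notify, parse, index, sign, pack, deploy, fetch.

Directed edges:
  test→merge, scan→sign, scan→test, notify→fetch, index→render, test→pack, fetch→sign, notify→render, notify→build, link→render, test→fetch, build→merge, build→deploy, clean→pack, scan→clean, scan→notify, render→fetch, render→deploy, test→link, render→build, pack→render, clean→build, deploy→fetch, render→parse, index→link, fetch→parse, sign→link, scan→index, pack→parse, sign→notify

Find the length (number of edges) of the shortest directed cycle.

3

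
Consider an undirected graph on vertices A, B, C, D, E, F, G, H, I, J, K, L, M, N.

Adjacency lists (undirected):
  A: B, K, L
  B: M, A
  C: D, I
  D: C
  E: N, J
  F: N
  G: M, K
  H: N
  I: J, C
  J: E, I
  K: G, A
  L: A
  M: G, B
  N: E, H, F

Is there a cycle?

Yes

DFS, tracking each vertex's parent; an edge to a visited non-parent vertex closes a cycle.
Start from N:
visit N (parent –)
  visit E (parent N)
    E–N: parent, skip
    visit J (parent E)
      J–E: parent, skip
      visit I (parent J)
        I–J: parent, skip
        visit C (parent I)
          visit D (parent C)
            D–C: parent, skip
          C–I: parent, skip
  visit H (parent N)
    H–N: parent, skip
  visit F (parent N)
    F–N: parent, skip
visit A (parent –)
  visit B (parent A)
    visit M (parent B)
      visit G (parent M)
        G–M: parent, skip
        visit K (parent G)
          K–G: parent, skip
          K–A: A visited and ≠ parent → cycle
Cycle: A – B – M – G – K – A.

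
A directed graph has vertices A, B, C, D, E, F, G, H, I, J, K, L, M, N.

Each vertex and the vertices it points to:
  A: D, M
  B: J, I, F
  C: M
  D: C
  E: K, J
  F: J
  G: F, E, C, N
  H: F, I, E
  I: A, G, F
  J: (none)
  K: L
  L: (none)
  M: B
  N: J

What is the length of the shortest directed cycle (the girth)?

4

For each vertex v, BFS finds the shortest path from v back to v.
The shortest such closed walk is I → A → M → B → I, length 4.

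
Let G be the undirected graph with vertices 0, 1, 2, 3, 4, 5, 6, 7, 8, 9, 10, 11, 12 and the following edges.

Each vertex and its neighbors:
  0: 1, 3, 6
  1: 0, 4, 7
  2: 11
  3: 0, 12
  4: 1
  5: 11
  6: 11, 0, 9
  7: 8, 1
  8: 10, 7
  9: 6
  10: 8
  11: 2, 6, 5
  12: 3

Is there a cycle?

No

DFS, tracking each vertex's parent; an edge to a visited non-parent vertex closes a cycle.
Start from 10:
visit 10 (parent –)
  visit 8 (parent 10)
    8–10: parent, skip
    visit 7 (parent 8)
      7–8: parent, skip
      visit 1 (parent 7)
        visit 0 (parent 1)
          0–1: parent, skip
          visit 3 (parent 0)
            3–0: parent, skip
            visit 12 (parent 3)
              12–3: parent, skip
          visit 6 (parent 0)
            visit 11 (parent 6)
              visit 2 (parent 11)
                2–11: parent, skip
              11–6: parent, skip
              visit 5 (parent 11)
                5–11: parent, skip
            6–0: parent, skip
            visit 9 (parent 6)
              9–6: parent, skip
        visit 4 (parent 1)
          4–1: parent, skip
        1–7: parent, skip
No non-parent visited neighbor found — the graph is a forest.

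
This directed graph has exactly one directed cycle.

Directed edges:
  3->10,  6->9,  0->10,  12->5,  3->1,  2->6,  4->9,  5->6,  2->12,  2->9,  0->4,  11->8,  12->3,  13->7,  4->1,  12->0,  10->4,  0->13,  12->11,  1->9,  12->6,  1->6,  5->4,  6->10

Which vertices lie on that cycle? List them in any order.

1, 4, 6, 10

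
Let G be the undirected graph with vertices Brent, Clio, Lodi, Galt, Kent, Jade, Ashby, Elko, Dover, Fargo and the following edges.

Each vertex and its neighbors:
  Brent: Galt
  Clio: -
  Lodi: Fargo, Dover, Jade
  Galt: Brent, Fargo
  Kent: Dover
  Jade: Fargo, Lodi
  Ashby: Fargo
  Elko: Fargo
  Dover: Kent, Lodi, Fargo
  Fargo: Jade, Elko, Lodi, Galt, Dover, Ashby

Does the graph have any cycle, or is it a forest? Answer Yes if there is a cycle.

Yes

DFS, tracking each vertex's parent; an edge to a visited non-parent vertex closes a cycle.
Start from Jade:
visit Jade (parent –)
  visit Fargo (parent Jade)
    Fargo–Jade: parent, skip
    visit Elko (parent Fargo)
      Elko–Fargo: parent, skip
    visit Lodi (parent Fargo)
      Lodi–Fargo: parent, skip
      visit Dover (parent Lodi)
        visit Kent (parent Dover)
          Kent–Dover: parent, skip
        Dover–Lodi: parent, skip
        Dover–Fargo: Fargo visited and ≠ parent → cycle
Cycle: Fargo – Lodi – Dover – Fargo.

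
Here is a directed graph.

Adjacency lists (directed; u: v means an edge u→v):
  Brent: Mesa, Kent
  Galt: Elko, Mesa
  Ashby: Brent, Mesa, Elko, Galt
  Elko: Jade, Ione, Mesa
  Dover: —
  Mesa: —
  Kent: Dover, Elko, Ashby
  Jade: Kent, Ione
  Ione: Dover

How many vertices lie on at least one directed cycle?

A vertex is on a directed cycle iff it belongs to a strongly connected component of size ≥ 2 (or has a self-loop).
The vertices on cycles are {Elko, Galt, Jade, Kent, Ashby, Brent} — 6 in total.

6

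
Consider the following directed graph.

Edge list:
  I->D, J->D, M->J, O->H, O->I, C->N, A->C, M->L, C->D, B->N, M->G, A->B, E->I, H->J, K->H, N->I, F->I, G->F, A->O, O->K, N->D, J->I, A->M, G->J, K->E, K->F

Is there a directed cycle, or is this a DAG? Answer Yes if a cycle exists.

No

DFS with white/gray/black marking, starting from D:
D gray
D black
A gray
  B gray
    N gray
      I gray
        I→D: D black — skip
      I black
      N→D: D black — skip
    N black
  B black
  C gray
    C→D: D black — skip
    C→N: N black — skip
  C black
  O gray
    K gray
      F gray
        F→I: I black — skip
      F black
      H gray
        J gray
          J→D: D black — skip
          J→I: I black — skip
        J black
      H black
      E gray
        E→I: I black — skip
      E black
    K black
    O→I: I black — skip
    O→H: H black — skip
  O black
  M gray
    G gray
      G→F: F black — skip
      G→J: J black — skip
    G black
    M→J: J black — skip
    L gray
    L black
  M black
A black
Every edge goes to a white or black vertex — no back edge, so the graph is acyclic.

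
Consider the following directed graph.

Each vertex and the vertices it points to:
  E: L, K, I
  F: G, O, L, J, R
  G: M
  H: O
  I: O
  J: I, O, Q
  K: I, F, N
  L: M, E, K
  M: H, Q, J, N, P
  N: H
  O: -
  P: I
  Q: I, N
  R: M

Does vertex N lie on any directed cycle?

No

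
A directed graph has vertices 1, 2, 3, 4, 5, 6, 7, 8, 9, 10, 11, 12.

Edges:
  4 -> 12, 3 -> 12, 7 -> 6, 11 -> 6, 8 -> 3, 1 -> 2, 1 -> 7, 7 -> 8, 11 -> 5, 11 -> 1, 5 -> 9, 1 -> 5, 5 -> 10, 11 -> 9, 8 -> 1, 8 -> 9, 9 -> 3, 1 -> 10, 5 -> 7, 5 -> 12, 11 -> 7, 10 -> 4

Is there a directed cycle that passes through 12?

No

12 lies on a cycle iff there is a path from 12 back to itself.
Exploring from 12, it never reaches itself; equivalently, its strongly connected component is a singleton.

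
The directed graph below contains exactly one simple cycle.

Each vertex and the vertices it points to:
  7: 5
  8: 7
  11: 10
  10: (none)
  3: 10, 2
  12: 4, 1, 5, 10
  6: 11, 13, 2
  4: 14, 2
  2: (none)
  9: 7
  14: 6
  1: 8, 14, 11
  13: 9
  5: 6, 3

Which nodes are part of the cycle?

DFS with gray/black marking from 5:
5 gray
  6 gray
    11 gray
      10 gray
      10 black
    11 black
    13 gray
      9 gray
        7 gray
          7→5: 5 is gray → back edge
Back edge closes the cycle 5 → 6 → 13 → 9 → 7 → 5; its vertices are {5, 6, 7, 9, 13}.

5, 6, 7, 9, 13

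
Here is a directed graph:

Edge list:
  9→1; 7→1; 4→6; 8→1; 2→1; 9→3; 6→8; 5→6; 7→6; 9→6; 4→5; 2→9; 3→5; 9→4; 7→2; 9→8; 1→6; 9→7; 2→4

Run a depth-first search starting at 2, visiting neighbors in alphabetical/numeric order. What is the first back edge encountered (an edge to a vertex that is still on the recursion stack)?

DFS from 2 (visiting neighbors in alphabetical/numeric order); mark gray on enter, black on exit:
2 gray
  1 gray
    6 gray
      8 gray
        8→1: 1 is gray → back edge
First back edge: 8 → 1.

8->1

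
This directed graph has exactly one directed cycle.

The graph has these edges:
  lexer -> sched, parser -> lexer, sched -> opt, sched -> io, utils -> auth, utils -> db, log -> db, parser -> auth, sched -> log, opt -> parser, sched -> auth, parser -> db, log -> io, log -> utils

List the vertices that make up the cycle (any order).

opt, lexer, sched, parser

DFS with gray/black marking from sched:
sched gray
  opt gray
    parser gray
      lexer gray
        lexer→sched: sched is gray → back edge
Back edge closes the cycle sched → opt → parser → lexer → sched; its vertices are {opt, lexer, sched, parser}.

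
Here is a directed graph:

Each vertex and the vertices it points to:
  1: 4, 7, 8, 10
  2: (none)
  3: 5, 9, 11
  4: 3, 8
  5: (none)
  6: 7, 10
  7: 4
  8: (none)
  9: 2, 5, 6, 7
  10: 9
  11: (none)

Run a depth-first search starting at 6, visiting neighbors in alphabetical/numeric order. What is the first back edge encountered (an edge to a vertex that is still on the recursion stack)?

DFS from 6 (visiting neighbors in alphabetical/numeric order); mark gray on enter, black on exit:
6 gray
  7 gray
    4 gray
      3 gray
        5 gray
        5 black
        9 gray
          2 gray
          2 black
          9→5: 5 black — skip
          9→6: 6 is gray → back edge
First back edge: 9 → 6.

9->6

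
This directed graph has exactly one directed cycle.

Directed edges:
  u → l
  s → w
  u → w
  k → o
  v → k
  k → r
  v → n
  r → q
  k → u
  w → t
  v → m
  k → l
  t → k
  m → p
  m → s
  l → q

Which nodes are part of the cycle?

k, t, u, w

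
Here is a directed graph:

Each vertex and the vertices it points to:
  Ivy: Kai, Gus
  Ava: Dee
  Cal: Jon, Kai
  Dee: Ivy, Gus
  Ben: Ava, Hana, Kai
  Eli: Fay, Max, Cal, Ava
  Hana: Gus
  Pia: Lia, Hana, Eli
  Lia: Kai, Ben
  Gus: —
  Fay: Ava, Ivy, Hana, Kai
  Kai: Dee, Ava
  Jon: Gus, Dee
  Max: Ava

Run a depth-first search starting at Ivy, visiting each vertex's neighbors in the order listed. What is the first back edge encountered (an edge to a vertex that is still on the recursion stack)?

Dee→Ivy

DFS from Ivy (visiting each vertex's neighbors in the order listed); mark gray on enter, black on exit:
Ivy gray
  Kai gray
    Dee gray
      Dee→Ivy: Ivy is gray → back edge
First back edge: Dee → Ivy.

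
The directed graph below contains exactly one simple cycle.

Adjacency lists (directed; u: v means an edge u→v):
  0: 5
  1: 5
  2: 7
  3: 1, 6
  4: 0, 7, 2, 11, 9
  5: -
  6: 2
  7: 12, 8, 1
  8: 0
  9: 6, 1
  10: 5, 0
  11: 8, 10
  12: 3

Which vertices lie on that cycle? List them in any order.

2, 3, 6, 7, 12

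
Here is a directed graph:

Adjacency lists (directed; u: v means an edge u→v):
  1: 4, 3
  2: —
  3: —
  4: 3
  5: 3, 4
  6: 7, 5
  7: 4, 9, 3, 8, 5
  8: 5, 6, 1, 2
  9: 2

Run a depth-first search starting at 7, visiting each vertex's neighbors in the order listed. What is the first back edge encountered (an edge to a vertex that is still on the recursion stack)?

6→7

DFS from 7 (visiting each vertex's neighbors in the order listed); mark gray on enter, black on exit:
7 gray
  4 gray
    3 gray
    3 black
  4 black
  9 gray
    2 gray
    2 black
  9 black
  7→3: 3 black — skip
  8 gray
    5 gray
      5→3: 3 black — skip
      5→4: 4 black — skip
    5 black
    6 gray
      6→7: 7 is gray → back edge
First back edge: 6 → 7.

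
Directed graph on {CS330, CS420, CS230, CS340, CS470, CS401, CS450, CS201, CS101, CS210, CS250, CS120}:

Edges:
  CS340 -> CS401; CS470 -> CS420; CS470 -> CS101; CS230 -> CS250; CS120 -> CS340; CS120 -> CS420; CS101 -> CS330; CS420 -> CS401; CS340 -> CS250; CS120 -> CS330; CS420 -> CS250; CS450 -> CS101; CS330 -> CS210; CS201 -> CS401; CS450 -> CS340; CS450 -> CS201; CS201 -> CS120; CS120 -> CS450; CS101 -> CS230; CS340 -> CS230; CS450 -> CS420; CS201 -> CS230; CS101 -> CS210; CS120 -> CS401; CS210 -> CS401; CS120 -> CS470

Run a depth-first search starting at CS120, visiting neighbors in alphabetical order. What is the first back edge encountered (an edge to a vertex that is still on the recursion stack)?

DFS from CS120 (visiting neighbors in alphabetical order); mark gray on enter, black on exit:
CS120 gray
  CS330 gray
    CS210 gray
      CS401 gray
      CS401 black
    CS210 black
  CS330 black
  CS340 gray
    CS230 gray
      CS250 gray
      CS250 black
    CS230 black
    CS340→CS250: CS250 black — skip
    CS340→CS401: CS401 black — skip
  CS340 black
  CS120→CS401: CS401 black — skip
  CS420 gray
    CS420→CS250: CS250 black — skip
    CS420→CS401: CS401 black — skip
  CS420 black
  CS450 gray
    CS101 gray
      CS101→CS210: CS210 black — skip
      CS101→CS230: CS230 black — skip
      CS101→CS330: CS330 black — skip
    CS101 black
    CS201 gray
      CS201→CS120: CS120 is gray → back edge
First back edge: CS201 → CS120.

CS201->CS120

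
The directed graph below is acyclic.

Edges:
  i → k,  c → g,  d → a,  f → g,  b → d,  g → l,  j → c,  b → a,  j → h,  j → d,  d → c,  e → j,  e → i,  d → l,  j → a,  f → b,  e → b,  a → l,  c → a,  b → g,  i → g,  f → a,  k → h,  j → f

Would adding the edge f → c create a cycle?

Adding f→c creates a cycle iff c can already reach f.
Explore from c: no path reaches f. The graph stays acyclic.

No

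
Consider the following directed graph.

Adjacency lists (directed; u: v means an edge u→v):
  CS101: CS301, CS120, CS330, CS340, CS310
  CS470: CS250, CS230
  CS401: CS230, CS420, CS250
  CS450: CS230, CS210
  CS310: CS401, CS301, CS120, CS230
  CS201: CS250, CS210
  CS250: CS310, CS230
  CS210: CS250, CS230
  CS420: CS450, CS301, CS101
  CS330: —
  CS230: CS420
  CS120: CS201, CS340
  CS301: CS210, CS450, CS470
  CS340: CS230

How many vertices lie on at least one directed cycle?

13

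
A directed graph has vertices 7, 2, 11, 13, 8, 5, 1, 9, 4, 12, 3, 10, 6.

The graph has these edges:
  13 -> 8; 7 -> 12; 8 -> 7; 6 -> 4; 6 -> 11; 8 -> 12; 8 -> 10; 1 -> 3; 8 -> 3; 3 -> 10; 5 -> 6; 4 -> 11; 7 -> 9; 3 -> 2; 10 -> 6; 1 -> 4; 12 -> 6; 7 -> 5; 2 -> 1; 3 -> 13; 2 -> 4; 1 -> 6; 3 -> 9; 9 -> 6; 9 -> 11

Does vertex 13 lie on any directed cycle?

13 is on a cycle iff 13 can reach itself via ≥1 edge.
13 → 8 → 3 → 13 — yes.

Yes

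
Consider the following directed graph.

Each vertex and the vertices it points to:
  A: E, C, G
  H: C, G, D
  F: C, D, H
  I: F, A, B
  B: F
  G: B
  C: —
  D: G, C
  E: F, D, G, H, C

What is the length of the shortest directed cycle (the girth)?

For each vertex v, BFS finds the shortest path from v back to v.
The shortest such closed walk is G → B → F → D → G, length 4.

4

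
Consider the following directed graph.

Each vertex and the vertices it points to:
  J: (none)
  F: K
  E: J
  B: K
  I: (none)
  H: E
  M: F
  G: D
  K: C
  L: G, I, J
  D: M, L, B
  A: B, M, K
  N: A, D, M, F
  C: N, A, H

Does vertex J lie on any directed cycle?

J lies on a cycle iff there is a path from J back to itself.
Exploring from J, it never reaches itself; equivalently, its strongly connected component is a singleton.

No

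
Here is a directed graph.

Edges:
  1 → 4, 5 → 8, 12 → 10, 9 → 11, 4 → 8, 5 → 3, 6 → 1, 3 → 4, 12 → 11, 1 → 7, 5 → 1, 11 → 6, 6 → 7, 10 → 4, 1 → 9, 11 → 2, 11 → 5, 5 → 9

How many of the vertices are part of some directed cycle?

5

A vertex is on a directed cycle iff it belongs to a strongly connected component of size ≥ 2 (or has a self-loop).
The vertices on cycles are {1, 5, 6, 9, 11} — 5 in total.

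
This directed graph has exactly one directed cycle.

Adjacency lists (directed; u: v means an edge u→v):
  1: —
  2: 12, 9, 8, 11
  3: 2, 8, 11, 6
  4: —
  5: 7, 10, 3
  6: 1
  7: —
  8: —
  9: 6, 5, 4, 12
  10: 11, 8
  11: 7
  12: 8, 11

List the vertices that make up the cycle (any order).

DFS with gray/black marking from 9:
9 gray
  6 gray
    1 gray
    1 black
  6 black
  5 gray
    7 gray
    7 black
    10 gray
      11 gray
        11→7: 7 black — skip
      11 black
      8 gray
      8 black
    10 black
    3 gray
      2 gray
        12 gray
          12→8: 8 black — skip
          12→11: 11 black — skip
        12 black
        2→9: 9 is gray → back edge
Back edge closes the cycle 9 → 5 → 3 → 2 → 9; its vertices are {2, 3, 5, 9}.

2, 3, 5, 9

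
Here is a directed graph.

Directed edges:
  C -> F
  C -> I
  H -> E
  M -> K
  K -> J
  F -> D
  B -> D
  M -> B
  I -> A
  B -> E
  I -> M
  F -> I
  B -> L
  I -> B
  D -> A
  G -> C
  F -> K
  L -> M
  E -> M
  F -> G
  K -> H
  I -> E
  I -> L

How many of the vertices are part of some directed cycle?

9

A vertex is on a directed cycle iff it belongs to a strongly connected component of size ≥ 2 (or has a self-loop).
The vertices on cycles are {B, C, E, F, G, H, K, L, M} — 9 in total.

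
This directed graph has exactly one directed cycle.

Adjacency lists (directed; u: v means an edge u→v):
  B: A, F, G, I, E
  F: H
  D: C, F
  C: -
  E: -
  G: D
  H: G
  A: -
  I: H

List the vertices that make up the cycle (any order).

D, F, G, H

DFS with gray/black marking from G:
G gray
  D gray
    C gray
    C black
    F gray
      H gray
        H→G: G is gray → back edge
Back edge closes the cycle G → D → F → H → G; its vertices are {D, F, G, H}.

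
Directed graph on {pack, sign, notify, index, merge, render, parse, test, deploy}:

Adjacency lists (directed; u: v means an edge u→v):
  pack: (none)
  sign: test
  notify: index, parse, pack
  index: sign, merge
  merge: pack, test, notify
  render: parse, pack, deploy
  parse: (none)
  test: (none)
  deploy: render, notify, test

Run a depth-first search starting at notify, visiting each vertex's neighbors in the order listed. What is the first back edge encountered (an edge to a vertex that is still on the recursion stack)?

merge→notify

DFS from notify (visiting each vertex's neighbors in the order listed); mark gray on enter, black on exit:
notify gray
  index gray
    sign gray
      test gray
      test black
    sign black
    merge gray
      pack gray
      pack black
      merge→test: test black — skip
      merge→notify: notify is gray → back edge
First back edge: merge → notify.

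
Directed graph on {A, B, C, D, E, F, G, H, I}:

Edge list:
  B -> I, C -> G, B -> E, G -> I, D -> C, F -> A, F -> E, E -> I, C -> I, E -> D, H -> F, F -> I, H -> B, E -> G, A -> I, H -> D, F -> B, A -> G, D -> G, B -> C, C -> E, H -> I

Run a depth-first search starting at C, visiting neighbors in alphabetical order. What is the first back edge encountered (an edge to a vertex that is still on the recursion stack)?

DFS from C (visiting neighbors in alphabetical order); mark gray on enter, black on exit:
C gray
  E gray
    D gray
      D→C: C is gray → back edge
First back edge: D → C.

D->C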